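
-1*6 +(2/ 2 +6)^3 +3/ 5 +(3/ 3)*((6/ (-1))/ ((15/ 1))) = 1686/ 5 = 337.20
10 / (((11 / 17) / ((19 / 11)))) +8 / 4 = 3472 / 121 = 28.69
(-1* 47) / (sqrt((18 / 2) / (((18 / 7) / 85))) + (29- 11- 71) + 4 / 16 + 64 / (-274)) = 7057144* sqrt(1190) / 753690785 + 149565092 / 150738157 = 1.32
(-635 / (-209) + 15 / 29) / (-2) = -10775 / 6061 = -1.78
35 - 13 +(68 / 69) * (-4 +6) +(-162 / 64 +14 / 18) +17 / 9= 53227 / 2208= 24.11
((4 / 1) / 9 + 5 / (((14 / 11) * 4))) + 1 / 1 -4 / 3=551 / 504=1.09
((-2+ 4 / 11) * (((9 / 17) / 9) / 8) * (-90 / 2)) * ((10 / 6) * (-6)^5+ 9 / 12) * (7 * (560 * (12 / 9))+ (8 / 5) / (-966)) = -36673972.87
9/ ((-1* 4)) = -9/ 4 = -2.25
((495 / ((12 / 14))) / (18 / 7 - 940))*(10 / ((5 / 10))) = -12.32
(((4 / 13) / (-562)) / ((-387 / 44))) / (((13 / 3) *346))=0.00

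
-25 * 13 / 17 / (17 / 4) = -1300 / 289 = -4.50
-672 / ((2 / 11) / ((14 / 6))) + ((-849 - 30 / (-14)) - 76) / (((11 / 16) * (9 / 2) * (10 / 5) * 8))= -5989352 / 693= -8642.64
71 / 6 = 11.83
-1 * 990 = -990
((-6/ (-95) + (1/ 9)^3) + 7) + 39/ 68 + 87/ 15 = 63284389/ 4709340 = 13.44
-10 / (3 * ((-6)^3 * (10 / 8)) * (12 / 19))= 19 / 972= 0.02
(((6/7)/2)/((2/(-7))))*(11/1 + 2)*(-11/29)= 429/58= 7.40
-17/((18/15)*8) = -85/48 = -1.77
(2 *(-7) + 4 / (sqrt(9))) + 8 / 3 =-10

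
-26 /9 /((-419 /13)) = 338 /3771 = 0.09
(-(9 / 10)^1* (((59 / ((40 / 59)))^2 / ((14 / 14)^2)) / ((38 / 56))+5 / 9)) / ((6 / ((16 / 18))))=-1488.17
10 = 10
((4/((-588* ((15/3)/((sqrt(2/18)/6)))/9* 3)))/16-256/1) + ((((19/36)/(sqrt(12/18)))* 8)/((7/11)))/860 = -18063361/70560 + 209* sqrt(6)/54180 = -255.99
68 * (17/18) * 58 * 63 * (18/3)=1408008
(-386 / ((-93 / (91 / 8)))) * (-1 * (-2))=17563 / 186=94.42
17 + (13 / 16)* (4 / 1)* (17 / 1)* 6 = 697 / 2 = 348.50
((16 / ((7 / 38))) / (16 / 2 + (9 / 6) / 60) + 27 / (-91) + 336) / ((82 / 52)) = 20244778 / 92127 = 219.75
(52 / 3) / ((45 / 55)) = 572 / 27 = 21.19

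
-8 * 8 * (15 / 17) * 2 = -1920 / 17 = -112.94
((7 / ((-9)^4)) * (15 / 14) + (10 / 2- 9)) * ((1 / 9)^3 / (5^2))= -17491 / 79716150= -0.00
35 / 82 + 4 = 363 / 82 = 4.43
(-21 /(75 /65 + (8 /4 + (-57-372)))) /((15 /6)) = 273 /13840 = 0.02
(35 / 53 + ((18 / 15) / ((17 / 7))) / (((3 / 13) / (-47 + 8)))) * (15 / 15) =-373219 / 4505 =-82.85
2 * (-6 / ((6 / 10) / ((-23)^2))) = -10580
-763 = -763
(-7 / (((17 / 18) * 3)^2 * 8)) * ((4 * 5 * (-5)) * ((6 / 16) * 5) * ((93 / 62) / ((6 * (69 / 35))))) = 275625 / 106352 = 2.59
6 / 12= 1 / 2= 0.50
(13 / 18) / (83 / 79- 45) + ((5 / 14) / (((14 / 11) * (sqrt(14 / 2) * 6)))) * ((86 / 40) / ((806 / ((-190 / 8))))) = -1027 / 62496- 44935 * sqrt(7) / 106159872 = -0.02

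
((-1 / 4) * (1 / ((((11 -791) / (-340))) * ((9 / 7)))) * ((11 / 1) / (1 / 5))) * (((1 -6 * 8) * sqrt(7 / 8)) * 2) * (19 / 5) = 1168937 * sqrt(14) / 2808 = 1557.61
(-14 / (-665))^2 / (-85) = -4 / 767125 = -0.00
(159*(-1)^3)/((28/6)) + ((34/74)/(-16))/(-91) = -1835479/53872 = -34.07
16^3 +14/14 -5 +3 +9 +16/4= 4108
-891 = -891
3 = 3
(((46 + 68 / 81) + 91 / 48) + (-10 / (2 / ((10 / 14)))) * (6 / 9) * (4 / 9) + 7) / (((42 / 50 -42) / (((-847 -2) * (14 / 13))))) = 3509419325 / 2889432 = 1214.57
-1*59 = -59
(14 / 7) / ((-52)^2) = 1 / 1352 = 0.00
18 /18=1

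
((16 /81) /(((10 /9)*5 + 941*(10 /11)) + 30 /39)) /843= 1144 /4207408785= 0.00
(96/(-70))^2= 2304/1225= 1.88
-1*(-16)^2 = -256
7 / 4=1.75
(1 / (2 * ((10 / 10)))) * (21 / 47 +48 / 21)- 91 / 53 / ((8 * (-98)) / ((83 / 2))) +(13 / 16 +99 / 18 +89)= 53995915 / 557984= 96.77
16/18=0.89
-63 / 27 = -7 / 3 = -2.33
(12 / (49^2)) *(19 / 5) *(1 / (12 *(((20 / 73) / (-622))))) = -431357 / 120050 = -3.59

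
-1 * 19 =-19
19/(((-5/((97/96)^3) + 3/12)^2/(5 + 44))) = 12407950985422384/281637101510209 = 44.06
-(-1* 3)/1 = 3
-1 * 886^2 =-784996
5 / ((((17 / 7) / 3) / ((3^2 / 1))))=55.59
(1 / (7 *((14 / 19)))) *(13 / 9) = 247 / 882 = 0.28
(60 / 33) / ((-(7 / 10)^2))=-2000 / 539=-3.71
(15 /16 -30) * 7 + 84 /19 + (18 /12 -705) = -274365 /304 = -902.52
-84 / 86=-42 / 43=-0.98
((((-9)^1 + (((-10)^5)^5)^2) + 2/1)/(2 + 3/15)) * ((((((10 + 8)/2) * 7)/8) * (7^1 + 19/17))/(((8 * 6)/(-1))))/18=-80499999999999999999999999999999999999999999999994365/23936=-3363135026737967914438503000000000000000000000000.00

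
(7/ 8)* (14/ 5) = 49/ 20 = 2.45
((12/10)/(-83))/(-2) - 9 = -3732/415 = -8.99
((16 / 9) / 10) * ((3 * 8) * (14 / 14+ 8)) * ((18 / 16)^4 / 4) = 19683 / 1280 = 15.38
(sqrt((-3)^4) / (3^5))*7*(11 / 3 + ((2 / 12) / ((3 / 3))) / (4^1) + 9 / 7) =839 / 648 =1.29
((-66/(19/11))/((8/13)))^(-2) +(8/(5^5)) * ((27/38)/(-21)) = 1598967404/9255536915625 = 0.00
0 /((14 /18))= 0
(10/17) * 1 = 10/17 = 0.59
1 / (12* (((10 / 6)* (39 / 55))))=11 / 156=0.07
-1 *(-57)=57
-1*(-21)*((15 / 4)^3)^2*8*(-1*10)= -1196015625 / 256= -4671936.04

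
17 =17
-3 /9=-1 /3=-0.33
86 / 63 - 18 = -1048 / 63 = -16.63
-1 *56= -56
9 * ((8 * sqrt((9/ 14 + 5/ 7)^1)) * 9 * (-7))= -324 * sqrt(266)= -5284.28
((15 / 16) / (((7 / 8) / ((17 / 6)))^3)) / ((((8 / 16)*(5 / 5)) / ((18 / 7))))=393040 / 2401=163.70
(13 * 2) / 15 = 26 / 15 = 1.73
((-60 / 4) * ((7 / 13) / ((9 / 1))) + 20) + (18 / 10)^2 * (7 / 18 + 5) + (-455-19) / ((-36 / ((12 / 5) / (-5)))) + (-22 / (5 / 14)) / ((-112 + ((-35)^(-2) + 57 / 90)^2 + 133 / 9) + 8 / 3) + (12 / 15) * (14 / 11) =3482032654230397 / 109103335319550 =31.91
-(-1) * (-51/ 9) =-17/ 3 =-5.67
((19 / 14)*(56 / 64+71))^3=1303960203125 / 1404928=928133.12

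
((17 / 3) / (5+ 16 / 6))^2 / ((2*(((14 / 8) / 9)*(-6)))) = -867 / 3703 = -0.23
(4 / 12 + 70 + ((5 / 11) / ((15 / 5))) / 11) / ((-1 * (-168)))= 152 / 363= 0.42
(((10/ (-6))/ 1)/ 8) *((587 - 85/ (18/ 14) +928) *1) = -8150/ 27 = -301.85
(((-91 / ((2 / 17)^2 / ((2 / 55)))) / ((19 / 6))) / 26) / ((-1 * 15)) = 2023 / 10450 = 0.19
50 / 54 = 0.93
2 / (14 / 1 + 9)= 0.09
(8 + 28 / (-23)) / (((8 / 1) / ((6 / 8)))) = 117 / 184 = 0.64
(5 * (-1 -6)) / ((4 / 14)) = -245 / 2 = -122.50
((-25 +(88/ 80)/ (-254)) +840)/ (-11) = -74.09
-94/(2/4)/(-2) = 94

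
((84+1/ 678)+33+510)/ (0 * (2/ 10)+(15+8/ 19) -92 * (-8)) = 8077033/ 9679806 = 0.83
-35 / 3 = -11.67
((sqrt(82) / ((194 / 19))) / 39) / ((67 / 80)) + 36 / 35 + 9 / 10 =760 * sqrt(82) / 253461 + 27 / 14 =1.96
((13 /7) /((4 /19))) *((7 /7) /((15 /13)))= 3211 /420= 7.65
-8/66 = -4/33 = -0.12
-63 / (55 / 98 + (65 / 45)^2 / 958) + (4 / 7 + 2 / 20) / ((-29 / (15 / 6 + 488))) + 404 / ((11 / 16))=22217833885339 / 47835906580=464.46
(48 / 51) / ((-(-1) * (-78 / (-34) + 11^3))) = 8 / 11333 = 0.00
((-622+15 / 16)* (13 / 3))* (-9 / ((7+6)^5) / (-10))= -29811 / 4569760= -0.01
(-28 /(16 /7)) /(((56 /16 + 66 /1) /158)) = -3871 /139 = -27.85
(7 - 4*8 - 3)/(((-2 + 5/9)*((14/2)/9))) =324/13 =24.92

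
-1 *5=-5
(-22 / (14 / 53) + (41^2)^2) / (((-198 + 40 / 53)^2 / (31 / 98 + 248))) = 169010532163020 / 9371284447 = 18034.94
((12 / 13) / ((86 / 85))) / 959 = 510 / 536081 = 0.00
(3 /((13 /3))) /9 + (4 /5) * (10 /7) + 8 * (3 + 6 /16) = 2568 /91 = 28.22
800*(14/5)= 2240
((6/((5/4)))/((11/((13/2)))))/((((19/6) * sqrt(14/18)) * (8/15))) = 1053 * sqrt(7)/1463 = 1.90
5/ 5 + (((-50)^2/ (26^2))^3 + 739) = 3815979285/ 4826809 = 790.58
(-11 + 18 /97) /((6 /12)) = -2098 /97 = -21.63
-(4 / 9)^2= -16 / 81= -0.20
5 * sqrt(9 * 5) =33.54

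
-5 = -5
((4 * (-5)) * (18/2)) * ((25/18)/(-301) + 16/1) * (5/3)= -4333150/903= -4798.62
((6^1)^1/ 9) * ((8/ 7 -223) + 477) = 3572/ 21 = 170.10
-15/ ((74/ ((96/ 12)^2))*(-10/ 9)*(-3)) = -144/ 37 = -3.89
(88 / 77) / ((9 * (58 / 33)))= 44 / 609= 0.07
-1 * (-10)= 10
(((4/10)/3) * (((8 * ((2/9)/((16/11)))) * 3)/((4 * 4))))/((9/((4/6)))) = 0.00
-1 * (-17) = 17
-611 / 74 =-8.26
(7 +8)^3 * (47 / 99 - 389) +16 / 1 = -14423824 / 11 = -1311256.73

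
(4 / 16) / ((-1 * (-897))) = 1 / 3588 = 0.00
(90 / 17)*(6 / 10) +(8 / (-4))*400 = -13546 / 17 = -796.82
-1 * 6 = -6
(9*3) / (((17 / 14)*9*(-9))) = -14 / 51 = -0.27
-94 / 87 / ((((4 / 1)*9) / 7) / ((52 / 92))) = -4277 / 36018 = -0.12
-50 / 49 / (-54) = 0.02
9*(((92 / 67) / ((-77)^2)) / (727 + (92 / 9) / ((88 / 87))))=4968 / 1756861337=0.00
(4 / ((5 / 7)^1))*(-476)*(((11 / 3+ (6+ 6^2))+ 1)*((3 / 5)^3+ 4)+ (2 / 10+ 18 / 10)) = -198667168 / 375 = -529779.11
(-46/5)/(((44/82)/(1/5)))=-943/275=-3.43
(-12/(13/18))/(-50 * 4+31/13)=216/2569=0.08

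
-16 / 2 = -8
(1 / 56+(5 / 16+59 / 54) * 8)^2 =289782529 / 2286144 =126.76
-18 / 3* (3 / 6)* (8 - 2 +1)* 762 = -16002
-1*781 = -781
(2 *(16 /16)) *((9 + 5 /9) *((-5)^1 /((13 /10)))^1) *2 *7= -1029.06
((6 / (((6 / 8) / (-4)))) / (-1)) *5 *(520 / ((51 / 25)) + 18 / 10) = 2094688 / 51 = 41072.31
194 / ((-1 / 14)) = -2716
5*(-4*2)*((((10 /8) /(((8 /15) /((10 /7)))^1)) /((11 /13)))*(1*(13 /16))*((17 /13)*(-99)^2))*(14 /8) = -369208125 /128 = -2884438.48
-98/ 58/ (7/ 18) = -126/ 29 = -4.34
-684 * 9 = -6156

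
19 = 19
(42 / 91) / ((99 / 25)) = 0.12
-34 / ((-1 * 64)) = 17 / 32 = 0.53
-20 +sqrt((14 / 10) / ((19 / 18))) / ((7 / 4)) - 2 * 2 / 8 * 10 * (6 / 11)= -250 / 11 +12 * sqrt(1330) / 665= -22.07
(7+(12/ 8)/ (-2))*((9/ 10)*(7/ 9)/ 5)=7/ 8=0.88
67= 67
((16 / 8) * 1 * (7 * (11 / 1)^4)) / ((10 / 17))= 1742279 / 5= 348455.80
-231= -231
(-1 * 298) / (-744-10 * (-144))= -149 / 348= -0.43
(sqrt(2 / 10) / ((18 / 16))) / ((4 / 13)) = 26 *sqrt(5) / 45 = 1.29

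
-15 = -15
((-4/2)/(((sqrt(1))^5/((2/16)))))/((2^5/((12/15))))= -1/160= -0.01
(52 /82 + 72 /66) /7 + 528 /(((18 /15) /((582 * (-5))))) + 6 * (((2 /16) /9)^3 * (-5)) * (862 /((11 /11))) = -125729280575623 /98195328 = -1280399.82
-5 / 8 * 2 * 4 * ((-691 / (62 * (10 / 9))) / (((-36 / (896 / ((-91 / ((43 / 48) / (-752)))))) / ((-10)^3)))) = 3714125 / 227292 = 16.34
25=25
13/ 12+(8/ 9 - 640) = -22969/ 36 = -638.03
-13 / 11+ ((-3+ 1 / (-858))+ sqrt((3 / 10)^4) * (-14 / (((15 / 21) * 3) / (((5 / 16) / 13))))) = -1440451 / 343200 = -4.20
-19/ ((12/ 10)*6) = -95/ 36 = -2.64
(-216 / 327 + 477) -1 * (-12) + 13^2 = 71650 / 109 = 657.34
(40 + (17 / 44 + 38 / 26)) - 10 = 18217 / 572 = 31.85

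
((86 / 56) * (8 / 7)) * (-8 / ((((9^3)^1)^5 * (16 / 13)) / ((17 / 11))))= -9503 / 110975320199015811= -0.00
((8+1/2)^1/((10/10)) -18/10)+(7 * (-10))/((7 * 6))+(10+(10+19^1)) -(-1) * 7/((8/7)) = 6019/120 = 50.16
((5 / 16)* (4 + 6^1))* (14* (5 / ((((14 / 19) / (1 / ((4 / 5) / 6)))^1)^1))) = 35625 / 16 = 2226.56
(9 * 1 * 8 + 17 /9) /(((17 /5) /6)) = 130.39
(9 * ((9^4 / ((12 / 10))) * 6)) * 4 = 1180980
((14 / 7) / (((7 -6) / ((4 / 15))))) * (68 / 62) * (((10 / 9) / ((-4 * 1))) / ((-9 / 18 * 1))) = 272 / 837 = 0.32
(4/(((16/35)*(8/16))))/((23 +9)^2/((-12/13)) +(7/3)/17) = -1785/113138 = -0.02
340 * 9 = 3060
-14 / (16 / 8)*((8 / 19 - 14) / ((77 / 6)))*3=22.22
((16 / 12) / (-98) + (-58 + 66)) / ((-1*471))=-1174 / 69237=-0.02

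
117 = 117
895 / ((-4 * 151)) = -895 / 604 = -1.48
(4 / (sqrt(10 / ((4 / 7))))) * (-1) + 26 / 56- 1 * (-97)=2729 / 28- 4 * sqrt(70) / 35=96.51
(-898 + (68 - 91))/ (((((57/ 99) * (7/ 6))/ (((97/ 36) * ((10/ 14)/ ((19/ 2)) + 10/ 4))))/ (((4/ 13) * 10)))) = -6731542950/ 229957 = -29273.05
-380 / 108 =-95 / 27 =-3.52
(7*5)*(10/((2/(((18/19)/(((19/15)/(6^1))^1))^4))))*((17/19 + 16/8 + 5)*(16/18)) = 160707758400000000/322687697779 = 498028.77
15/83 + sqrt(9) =264/83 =3.18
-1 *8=-8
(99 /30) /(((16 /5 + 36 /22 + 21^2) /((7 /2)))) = 363 /14012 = 0.03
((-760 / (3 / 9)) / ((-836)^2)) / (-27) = 0.00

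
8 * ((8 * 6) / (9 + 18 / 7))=896 / 27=33.19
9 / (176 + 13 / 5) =45 / 893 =0.05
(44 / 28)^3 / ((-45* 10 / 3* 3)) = -1331 / 154350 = -0.01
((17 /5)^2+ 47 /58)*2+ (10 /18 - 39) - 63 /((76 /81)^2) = -3213535667 /37688400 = -85.27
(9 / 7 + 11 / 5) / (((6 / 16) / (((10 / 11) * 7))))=1952 / 33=59.15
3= 3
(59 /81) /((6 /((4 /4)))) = 59 /486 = 0.12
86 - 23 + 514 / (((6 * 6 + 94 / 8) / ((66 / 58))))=416805 / 5539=75.25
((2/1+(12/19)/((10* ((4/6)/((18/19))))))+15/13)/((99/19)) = 76111/122265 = 0.62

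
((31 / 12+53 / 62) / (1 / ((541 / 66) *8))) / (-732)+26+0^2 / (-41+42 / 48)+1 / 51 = 981942409 / 38190636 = 25.71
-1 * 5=-5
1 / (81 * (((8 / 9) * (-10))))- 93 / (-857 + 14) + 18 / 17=4016423 / 3439440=1.17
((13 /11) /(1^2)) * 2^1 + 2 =48 /11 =4.36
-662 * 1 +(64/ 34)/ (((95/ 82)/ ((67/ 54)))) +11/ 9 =-658.76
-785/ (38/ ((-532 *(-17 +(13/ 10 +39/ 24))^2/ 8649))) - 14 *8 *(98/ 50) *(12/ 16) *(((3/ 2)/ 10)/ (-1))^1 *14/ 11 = 107757315449/ 380556000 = 283.16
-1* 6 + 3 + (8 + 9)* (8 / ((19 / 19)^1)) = 133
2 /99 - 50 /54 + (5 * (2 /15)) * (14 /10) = 41 /1485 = 0.03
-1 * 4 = -4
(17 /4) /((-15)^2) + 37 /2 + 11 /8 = 35809 /1800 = 19.89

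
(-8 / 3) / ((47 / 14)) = -112 / 141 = -0.79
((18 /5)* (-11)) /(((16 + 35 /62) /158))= -24552 /65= -377.72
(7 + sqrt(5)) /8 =sqrt(5) /8 + 7 /8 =1.15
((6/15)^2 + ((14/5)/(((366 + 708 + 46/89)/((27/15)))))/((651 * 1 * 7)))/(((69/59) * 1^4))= 489753749/3579744840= 0.14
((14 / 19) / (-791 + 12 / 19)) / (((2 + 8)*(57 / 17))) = -119 / 4279845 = -0.00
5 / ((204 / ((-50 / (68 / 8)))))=-0.14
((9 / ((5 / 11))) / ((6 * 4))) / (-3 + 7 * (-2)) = -33 / 680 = -0.05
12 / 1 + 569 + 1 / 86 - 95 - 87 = 34315 / 86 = 399.01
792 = 792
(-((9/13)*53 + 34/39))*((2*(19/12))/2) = -27835/468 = -59.48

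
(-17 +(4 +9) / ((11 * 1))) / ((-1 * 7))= 174 / 77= 2.26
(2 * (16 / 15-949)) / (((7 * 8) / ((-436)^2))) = -675743756 / 105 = -6435654.82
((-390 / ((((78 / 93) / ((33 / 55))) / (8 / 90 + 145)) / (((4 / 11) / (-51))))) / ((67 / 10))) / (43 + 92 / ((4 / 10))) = 0.16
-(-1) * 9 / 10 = 9 / 10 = 0.90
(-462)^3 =-98611128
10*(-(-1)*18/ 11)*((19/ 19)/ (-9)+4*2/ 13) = 8.25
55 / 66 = 5 / 6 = 0.83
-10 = -10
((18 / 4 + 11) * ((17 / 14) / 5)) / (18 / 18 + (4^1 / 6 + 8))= 1581 / 4060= 0.39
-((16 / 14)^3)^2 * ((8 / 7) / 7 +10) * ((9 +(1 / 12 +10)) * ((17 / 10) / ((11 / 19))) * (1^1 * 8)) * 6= -60910.23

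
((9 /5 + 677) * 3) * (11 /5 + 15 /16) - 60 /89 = 113715849 /17800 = 6388.53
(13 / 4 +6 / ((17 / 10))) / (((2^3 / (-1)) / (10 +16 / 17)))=-42873 / 4624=-9.27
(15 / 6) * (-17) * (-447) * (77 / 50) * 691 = 20215999.65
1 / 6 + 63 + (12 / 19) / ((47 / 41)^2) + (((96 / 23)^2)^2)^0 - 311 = -62038019 / 251826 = -246.35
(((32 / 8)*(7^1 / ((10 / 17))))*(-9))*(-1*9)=19278 / 5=3855.60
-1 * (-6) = 6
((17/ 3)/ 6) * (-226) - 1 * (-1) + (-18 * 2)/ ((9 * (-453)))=-288700/ 1359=-212.44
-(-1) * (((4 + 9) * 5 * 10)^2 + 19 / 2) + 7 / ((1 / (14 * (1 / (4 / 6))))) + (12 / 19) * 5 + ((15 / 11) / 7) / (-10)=618351051 / 1463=422659.64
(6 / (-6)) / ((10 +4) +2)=-1 / 16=-0.06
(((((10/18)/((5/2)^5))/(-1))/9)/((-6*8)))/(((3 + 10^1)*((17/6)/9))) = 4/1243125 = 0.00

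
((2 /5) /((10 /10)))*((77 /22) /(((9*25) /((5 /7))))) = 1 /225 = 0.00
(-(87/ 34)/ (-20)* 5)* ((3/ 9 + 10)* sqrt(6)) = 899* sqrt(6)/ 136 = 16.19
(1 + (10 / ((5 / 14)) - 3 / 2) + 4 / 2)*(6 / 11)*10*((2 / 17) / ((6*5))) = 118 / 187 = 0.63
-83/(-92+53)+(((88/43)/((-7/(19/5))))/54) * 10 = 203111/105651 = 1.92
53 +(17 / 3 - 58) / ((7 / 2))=799 / 21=38.05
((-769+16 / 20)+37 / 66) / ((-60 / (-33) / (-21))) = 8866.24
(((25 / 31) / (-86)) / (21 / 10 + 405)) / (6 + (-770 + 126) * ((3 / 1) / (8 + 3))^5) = -20131375 / 4394571474402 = -0.00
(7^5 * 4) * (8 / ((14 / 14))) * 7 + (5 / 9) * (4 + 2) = 11294314 / 3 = 3764771.33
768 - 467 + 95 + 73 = 469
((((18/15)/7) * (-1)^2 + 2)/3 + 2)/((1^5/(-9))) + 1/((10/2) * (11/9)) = -1875/77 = -24.35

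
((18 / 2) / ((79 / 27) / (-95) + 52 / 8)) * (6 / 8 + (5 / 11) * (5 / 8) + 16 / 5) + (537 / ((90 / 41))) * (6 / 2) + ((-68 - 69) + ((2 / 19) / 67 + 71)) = 6262460145033 / 9294351220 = 673.79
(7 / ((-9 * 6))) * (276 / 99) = -322 / 891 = -0.36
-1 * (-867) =867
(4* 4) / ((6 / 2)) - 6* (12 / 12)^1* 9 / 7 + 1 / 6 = -31 / 14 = -2.21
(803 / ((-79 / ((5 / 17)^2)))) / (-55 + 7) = 20075 / 1095888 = 0.02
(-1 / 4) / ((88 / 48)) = -3 / 22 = -0.14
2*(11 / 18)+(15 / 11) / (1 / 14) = 2011 / 99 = 20.31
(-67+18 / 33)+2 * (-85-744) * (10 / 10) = -18969 / 11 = -1724.45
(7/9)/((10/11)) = 77/90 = 0.86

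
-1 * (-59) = 59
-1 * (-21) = 21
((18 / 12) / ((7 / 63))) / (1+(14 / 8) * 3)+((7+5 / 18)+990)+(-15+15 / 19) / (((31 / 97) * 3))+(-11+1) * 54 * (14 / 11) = 297.34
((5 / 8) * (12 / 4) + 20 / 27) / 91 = 565 / 19656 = 0.03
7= 7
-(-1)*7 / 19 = 7 / 19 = 0.37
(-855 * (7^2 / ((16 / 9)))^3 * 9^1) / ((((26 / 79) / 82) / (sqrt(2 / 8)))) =-2137643805246705 / 106496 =-20072526716.93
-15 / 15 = -1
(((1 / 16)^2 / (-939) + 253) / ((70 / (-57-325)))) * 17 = -197473289297 / 8413440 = -23471.17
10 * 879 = 8790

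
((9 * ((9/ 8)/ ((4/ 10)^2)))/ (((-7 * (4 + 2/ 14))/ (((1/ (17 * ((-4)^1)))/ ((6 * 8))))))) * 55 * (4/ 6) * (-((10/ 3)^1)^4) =-859375/ 283968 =-3.03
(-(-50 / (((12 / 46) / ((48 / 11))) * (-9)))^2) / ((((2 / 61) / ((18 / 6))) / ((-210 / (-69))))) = -2404897.46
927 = 927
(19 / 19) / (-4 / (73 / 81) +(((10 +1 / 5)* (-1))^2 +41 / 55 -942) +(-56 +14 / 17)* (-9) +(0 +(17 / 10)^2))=-1365100 / 467102637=-0.00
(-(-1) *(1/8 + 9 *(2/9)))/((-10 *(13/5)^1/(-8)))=17/26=0.65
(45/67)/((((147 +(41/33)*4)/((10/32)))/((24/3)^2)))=5940/67201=0.09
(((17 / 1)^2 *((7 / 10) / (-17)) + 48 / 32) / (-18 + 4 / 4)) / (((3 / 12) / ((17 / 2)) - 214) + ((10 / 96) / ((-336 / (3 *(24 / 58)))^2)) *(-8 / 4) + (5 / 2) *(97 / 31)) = -8502900224 / 2865245325925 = -0.00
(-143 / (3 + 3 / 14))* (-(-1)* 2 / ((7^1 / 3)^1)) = -572 / 15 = -38.13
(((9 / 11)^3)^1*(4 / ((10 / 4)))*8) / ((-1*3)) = -15552 / 6655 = -2.34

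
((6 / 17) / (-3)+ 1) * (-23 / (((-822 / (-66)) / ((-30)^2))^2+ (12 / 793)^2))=-21263554219050000 / 440577216977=-48262.95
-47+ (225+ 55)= 233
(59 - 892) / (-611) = 833 / 611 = 1.36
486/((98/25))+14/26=79318/637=124.52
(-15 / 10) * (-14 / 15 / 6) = 7 / 30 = 0.23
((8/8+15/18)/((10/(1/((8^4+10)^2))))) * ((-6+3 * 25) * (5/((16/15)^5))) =0.00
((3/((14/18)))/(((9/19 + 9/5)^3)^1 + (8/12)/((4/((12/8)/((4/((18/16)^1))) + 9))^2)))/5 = 5618892800/112555427873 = 0.05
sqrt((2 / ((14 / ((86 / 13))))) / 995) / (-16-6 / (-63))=-0.00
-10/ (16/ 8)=-5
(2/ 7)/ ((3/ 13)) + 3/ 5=193/ 105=1.84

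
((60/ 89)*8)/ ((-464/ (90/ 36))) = -75/ 2581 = -0.03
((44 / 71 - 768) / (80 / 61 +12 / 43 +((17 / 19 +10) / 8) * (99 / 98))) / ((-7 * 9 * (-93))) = -304115740096 / 6887544789177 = -0.04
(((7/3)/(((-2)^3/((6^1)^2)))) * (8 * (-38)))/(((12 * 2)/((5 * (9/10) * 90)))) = 53865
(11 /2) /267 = 11 /534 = 0.02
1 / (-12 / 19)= -1.58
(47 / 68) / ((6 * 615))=47 / 250920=0.00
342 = 342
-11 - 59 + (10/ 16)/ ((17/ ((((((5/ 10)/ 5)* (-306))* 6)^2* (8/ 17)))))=2566/ 5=513.20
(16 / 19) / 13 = 16 / 247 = 0.06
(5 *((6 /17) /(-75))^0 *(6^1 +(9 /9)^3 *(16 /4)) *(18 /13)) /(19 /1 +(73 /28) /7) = 176400 /49361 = 3.57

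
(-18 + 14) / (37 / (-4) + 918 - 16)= -16 / 3571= -0.00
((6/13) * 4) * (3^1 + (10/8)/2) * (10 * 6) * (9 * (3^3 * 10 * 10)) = 126846000/13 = 9757384.62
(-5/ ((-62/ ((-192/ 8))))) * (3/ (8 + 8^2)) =-5/ 62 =-0.08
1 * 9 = 9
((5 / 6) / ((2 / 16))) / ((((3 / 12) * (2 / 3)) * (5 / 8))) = 64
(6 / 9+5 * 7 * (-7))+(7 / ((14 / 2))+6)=-712 / 3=-237.33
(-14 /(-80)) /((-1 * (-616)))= 1 /3520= 0.00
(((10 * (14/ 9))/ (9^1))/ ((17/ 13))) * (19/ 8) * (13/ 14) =16055/ 5508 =2.91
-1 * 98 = -98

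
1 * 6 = 6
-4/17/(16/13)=-13/68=-0.19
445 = 445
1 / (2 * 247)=1 / 494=0.00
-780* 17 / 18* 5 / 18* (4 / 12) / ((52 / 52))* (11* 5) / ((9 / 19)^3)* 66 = -45854129750 / 19683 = -2329631.14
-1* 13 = -13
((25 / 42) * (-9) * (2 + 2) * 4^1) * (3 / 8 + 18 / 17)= -14625 / 119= -122.90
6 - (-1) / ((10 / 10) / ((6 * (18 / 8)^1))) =39 / 2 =19.50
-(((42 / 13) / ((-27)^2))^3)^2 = -7529536 / 993797169414640645041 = -0.00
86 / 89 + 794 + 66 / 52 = 1842489 / 2314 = 796.24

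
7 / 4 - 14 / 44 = 1.43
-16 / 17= -0.94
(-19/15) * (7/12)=-133/180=-0.74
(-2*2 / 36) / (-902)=1 / 8118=0.00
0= 0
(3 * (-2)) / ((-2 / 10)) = 30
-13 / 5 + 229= 1132 / 5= 226.40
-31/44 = -0.70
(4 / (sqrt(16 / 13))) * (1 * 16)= 16 * sqrt(13)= 57.69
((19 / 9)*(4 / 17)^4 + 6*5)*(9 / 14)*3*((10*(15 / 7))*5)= 25374975750 / 4092529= 6200.32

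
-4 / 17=-0.24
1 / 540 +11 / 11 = 541 / 540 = 1.00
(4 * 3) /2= 6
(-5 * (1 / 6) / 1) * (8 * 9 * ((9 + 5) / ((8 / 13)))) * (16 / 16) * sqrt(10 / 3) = -455 * sqrt(30) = -2492.14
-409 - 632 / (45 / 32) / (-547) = -10047311 / 24615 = -408.18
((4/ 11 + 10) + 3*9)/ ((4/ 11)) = 411/ 4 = 102.75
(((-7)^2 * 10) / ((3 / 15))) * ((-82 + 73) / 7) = -3150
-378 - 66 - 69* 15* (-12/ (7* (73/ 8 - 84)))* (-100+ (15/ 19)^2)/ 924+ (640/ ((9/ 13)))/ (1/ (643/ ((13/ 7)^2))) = 334886728045396/ 1948097151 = 171904.53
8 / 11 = 0.73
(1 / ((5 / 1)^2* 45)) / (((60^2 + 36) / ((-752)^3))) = -106314752 / 1022625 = -103.96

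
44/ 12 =11/ 3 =3.67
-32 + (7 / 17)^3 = -156873 / 4913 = -31.93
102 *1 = 102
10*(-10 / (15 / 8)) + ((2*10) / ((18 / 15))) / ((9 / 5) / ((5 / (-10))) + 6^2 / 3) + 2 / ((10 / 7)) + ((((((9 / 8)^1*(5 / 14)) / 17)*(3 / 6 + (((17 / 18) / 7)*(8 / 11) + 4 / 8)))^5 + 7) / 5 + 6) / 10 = -1499847904362307166268469589291 / 30479010243043171153320345600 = -49.21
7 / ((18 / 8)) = 28 / 9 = 3.11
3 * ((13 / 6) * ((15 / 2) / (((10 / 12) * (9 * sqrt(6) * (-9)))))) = -13 * sqrt(6) / 108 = -0.29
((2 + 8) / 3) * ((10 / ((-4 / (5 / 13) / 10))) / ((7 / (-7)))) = 1250 / 39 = 32.05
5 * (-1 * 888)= -4440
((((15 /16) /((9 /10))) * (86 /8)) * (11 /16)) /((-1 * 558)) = -11825 /857088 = -0.01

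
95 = 95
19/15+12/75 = 107/75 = 1.43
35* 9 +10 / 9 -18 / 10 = 314.31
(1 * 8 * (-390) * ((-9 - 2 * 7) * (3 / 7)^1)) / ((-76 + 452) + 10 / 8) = 287040 / 3521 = 81.52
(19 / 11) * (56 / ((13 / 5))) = 5320 / 143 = 37.20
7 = 7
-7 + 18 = 11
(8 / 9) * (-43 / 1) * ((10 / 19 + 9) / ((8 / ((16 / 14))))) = -62264 / 1197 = -52.02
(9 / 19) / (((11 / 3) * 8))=27 / 1672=0.02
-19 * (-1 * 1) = 19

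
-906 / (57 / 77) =-23254 / 19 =-1223.89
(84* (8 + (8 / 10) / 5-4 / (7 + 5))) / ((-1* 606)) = -1.08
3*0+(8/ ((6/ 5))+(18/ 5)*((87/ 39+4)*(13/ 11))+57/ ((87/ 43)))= 293551/ 4785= 61.35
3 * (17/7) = 51/7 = 7.29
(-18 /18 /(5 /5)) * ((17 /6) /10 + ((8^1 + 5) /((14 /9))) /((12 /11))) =-6673 /840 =-7.94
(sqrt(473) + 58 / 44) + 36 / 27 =175 / 66 + sqrt(473) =24.40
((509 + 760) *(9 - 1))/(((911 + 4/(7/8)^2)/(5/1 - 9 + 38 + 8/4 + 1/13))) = 77767704/194545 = 399.74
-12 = -12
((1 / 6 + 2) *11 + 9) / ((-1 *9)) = -197 / 54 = -3.65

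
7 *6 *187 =7854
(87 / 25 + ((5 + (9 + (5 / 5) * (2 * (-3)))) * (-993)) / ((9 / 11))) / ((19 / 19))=-727939 / 75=-9705.85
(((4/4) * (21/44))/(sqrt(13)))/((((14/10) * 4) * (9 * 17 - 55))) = 15 * sqrt(13)/224224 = 0.00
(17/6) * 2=17/3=5.67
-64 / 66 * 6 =-64 / 11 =-5.82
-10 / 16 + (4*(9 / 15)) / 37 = -829 / 1480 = -0.56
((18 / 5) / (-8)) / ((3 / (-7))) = 21 / 20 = 1.05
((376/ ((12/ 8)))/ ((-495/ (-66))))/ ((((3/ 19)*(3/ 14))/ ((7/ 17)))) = 2800448/ 6885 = 406.75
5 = 5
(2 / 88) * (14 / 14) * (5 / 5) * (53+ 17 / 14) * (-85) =-5865 / 56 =-104.73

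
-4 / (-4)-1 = 0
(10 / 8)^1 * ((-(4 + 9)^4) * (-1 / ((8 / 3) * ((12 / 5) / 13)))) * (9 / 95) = 16708185 / 2432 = 6870.14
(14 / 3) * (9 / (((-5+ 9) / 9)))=94.50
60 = 60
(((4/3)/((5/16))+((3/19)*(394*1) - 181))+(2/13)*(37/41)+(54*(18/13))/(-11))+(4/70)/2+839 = 8396434897/11696685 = 717.85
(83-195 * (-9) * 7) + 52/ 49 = 606084/ 49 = 12369.06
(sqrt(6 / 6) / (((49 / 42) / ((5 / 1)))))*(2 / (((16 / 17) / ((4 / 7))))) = 255 / 49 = 5.20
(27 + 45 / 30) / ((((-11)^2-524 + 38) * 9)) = -19 / 2190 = -0.01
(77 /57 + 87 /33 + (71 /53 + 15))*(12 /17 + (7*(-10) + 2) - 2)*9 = -125639652 /9911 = -12676.79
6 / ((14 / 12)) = 36 / 7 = 5.14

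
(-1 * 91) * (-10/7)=130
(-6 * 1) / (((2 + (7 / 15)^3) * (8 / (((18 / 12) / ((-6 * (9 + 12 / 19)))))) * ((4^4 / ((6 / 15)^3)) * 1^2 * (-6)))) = -171 / 443057152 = -0.00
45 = 45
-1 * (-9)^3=729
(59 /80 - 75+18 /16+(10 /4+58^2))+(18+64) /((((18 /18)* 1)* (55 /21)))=2925711 /880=3324.67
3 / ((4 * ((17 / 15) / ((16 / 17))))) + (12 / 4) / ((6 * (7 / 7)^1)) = 649 / 578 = 1.12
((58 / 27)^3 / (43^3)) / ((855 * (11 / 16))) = 3121792 / 14718225722805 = 0.00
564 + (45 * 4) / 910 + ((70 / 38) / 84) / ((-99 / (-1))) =1158892079 / 2054052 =564.20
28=28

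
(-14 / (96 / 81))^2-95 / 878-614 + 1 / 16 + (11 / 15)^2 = -11985064961 / 25286400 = -473.97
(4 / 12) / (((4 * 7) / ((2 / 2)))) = 1 / 84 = 0.01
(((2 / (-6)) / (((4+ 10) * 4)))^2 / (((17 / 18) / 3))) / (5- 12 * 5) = -3 / 1466080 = -0.00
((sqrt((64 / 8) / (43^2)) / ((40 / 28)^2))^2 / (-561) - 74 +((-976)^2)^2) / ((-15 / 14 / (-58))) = 477677834808063127110194 / 9724584375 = 49120642732668.27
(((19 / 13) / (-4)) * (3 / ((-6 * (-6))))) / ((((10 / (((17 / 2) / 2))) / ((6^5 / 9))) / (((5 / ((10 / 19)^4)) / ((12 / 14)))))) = -883967343 / 1040000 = -849.97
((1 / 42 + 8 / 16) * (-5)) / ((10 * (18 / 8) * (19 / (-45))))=0.28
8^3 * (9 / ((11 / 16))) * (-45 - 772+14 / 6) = -60063744 / 11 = -5460340.36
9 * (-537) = -4833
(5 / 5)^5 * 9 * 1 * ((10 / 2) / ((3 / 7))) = 105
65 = 65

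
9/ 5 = 1.80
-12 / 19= -0.63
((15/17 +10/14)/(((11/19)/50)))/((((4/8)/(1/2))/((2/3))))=361000/3927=91.93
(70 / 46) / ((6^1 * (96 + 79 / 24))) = 140 / 54809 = 0.00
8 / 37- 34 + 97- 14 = 49.22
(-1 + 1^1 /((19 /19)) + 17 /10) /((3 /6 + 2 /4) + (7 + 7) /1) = 17 /150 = 0.11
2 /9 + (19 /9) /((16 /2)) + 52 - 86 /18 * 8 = 1027 /72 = 14.26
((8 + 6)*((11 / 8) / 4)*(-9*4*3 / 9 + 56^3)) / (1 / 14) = 23662639 / 2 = 11831319.50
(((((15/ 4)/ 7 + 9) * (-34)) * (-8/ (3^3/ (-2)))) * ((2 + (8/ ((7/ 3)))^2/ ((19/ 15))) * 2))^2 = 18788036.20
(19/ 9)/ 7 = 0.30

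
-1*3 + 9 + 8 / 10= 34 / 5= 6.80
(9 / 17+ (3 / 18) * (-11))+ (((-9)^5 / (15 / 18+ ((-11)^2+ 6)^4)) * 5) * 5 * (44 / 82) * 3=-8571040071703 / 6527549352882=-1.31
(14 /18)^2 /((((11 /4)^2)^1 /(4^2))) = 12544 /9801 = 1.28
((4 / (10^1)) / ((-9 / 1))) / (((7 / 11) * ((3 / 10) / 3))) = -44 / 63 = -0.70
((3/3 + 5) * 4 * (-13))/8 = -39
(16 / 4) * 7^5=67228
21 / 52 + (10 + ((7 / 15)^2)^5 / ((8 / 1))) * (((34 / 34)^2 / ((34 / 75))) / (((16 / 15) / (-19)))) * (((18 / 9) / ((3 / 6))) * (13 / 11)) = -148098653063024539 / 79748955000000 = -1857.06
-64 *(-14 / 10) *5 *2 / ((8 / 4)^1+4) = 448 / 3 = 149.33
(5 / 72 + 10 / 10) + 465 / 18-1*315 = -20743 / 72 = -288.10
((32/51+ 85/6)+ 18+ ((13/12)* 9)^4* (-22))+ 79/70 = -198777.41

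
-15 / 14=-1.07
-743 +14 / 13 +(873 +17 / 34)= 3421 / 26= 131.58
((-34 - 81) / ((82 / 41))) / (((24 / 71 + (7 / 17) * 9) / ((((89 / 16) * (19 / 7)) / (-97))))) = 234719255 / 106054368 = 2.21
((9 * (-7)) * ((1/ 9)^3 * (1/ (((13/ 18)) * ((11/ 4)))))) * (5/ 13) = -280/ 16731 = -0.02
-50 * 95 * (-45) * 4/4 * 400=85500000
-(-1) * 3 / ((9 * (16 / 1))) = 0.02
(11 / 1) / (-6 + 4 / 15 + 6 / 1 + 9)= 165 / 139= 1.19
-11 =-11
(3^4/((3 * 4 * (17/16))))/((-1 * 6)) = -18/17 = -1.06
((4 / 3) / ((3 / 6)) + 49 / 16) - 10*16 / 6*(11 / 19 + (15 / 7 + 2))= -120.19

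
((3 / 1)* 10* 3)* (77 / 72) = 385 / 4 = 96.25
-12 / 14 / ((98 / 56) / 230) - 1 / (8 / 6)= -22227 / 196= -113.40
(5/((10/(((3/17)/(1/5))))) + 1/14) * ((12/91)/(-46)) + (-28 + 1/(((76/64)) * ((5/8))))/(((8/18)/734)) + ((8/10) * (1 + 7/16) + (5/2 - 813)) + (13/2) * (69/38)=-212073832645/4732273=-44814.37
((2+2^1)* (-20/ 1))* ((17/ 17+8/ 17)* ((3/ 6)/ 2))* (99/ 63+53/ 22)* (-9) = 1379250/ 1309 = 1053.67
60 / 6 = 10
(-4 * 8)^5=-33554432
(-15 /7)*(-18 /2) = 135 /7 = 19.29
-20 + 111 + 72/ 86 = 3949/ 43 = 91.84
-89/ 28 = -3.18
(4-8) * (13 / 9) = -52 / 9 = -5.78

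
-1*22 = -22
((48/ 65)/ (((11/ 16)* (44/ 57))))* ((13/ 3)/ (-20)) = -912/ 3025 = -0.30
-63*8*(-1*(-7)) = -3528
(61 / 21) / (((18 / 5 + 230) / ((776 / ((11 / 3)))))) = 29585 / 11242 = 2.63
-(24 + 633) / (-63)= 73 / 7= 10.43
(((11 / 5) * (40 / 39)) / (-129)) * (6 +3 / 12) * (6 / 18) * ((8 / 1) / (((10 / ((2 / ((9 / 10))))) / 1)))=-8800 / 135837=-0.06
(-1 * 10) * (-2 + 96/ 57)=60/ 19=3.16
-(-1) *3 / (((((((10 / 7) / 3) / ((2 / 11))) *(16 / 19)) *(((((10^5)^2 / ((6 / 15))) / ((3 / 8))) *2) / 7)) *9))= 2793 / 352000000000000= 0.00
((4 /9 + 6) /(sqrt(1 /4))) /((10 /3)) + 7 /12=89 /20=4.45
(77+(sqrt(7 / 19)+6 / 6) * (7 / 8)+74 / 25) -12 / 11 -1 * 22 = 7 * sqrt(133) / 152+127037 / 2200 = 58.28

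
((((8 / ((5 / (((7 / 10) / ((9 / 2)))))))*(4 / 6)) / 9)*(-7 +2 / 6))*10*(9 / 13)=-896 / 1053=-0.85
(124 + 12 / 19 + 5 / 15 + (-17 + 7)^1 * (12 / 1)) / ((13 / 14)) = 3962 / 741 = 5.35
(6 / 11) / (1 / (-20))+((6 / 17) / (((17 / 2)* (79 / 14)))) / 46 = -63012636 / 5776243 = -10.91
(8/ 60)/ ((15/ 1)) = 2/ 225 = 0.01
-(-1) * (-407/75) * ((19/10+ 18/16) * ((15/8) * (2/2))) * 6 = -147741/800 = -184.68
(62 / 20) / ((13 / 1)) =31 / 130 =0.24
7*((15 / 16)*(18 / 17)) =945 / 136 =6.95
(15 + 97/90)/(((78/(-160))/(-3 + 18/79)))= 845048/9243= 91.43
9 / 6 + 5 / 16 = 29 / 16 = 1.81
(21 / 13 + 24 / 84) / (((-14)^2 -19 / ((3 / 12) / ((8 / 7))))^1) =173 / 9932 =0.02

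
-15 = -15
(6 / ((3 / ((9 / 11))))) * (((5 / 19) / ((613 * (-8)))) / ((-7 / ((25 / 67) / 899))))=1125 / 216072395308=0.00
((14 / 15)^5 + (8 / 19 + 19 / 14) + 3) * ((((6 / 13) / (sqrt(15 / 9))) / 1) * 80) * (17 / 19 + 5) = 924.97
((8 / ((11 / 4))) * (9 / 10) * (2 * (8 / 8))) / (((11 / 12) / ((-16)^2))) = 884736 / 605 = 1462.37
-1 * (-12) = 12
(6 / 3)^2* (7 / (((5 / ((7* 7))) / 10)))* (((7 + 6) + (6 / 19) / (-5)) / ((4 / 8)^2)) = 13489504 / 95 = 141994.78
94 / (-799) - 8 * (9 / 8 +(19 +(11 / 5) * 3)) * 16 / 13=-290898 / 1105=-263.26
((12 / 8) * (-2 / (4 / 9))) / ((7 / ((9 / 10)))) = -0.87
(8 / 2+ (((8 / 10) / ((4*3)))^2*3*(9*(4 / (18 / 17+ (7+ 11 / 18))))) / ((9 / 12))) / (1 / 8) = 2161568 / 66325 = 32.59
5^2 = 25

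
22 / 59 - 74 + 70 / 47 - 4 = -211130 / 2773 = -76.14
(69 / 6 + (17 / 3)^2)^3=82945.24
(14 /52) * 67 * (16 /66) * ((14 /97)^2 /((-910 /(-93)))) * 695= 113171576 /17491331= 6.47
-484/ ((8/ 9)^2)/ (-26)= 9801/ 416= 23.56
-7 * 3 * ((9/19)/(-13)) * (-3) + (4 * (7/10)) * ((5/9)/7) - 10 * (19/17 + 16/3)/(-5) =10.83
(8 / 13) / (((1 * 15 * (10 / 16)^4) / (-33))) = -8.87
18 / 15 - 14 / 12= 1 / 30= 0.03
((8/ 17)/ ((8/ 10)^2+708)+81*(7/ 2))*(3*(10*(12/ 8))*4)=3842210790/ 75293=51030.12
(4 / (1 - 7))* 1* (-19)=38 / 3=12.67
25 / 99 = 0.25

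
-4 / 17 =-0.24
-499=-499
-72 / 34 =-36 / 17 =-2.12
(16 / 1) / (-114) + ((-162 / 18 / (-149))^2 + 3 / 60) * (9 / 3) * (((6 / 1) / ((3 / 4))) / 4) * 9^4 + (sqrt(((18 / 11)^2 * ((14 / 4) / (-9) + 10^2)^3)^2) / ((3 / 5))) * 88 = 388165361.42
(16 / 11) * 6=96 / 11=8.73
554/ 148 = 277/ 74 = 3.74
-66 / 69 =-22 / 23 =-0.96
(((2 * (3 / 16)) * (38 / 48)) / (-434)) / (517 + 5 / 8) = -19 / 14377552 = -0.00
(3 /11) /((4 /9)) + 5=5.61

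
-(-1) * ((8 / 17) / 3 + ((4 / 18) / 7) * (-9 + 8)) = 134 / 1071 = 0.13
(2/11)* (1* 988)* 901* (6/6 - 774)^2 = 1063826290904/11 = 96711480991.27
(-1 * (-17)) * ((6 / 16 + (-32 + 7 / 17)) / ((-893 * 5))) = 849 / 7144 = 0.12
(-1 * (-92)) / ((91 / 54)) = 4968 / 91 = 54.59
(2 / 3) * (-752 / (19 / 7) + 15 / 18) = -31489 / 171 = -184.15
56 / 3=18.67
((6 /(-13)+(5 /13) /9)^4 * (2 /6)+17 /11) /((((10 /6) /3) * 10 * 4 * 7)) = 4810118791 /480964383900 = 0.01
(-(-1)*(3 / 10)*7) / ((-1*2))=-21 / 20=-1.05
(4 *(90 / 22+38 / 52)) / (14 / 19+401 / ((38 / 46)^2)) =995638 / 30372485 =0.03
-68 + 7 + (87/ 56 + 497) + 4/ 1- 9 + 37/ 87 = 2109473/ 4872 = 432.98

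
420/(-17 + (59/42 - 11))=-17640/1117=-15.79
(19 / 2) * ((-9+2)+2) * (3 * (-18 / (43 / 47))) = 120555 / 43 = 2803.60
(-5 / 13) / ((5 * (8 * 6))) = -1 / 624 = -0.00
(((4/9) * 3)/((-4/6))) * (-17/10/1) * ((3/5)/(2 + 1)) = 17/25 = 0.68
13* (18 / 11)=234 / 11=21.27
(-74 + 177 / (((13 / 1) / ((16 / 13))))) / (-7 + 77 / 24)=33168 / 2197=15.10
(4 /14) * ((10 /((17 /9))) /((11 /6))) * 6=4.95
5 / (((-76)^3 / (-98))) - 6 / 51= -434811 / 3731296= -0.12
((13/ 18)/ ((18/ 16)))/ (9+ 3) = 13/ 243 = 0.05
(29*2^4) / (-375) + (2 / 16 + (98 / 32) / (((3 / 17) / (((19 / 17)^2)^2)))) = 765426763 / 29478000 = 25.97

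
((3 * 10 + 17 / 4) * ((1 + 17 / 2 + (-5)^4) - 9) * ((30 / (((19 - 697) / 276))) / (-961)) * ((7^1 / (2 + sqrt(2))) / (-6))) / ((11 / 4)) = -137966535 / 1194523 + 137966535 * sqrt(2) / 2389046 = -33.83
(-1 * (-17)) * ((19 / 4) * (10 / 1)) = 1615 / 2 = 807.50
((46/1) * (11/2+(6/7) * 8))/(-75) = -3979/525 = -7.58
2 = 2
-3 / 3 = -1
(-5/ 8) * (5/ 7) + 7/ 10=71/ 280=0.25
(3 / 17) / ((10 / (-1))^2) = 3 / 1700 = 0.00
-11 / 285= -0.04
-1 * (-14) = 14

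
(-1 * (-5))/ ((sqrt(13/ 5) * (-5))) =-sqrt(65)/ 13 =-0.62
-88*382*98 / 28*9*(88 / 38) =-46591776 / 19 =-2452198.74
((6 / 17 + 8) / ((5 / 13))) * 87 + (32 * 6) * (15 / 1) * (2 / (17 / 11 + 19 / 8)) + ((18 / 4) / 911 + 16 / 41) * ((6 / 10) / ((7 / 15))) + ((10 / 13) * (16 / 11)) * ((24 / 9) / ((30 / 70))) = 4428794420443553 / 1315696071690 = 3366.12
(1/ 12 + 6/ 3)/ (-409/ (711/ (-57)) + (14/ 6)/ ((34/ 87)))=1343/ 24986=0.05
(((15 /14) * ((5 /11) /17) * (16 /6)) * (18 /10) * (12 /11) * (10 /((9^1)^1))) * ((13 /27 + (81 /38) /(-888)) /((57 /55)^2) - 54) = -2642106302050 /295991934777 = -8.93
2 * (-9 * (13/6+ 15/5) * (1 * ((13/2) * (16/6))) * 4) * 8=-51584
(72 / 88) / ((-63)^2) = 1 / 4851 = 0.00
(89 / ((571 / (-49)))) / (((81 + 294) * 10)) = -0.00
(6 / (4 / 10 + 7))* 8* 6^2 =8640 / 37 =233.51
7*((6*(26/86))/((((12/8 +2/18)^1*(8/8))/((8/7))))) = 9.01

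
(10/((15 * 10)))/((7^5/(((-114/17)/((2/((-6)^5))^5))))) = 33760967035541520384/1428595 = 23632286992143.69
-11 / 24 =-0.46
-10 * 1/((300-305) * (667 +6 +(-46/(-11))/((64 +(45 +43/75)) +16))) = 51799/17431226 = 0.00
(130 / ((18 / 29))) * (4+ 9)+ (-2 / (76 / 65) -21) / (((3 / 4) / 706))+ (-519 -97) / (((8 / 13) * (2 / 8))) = -22659.40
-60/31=-1.94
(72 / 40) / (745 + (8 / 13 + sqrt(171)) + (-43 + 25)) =122967 / 49690990 - 507 * sqrt(19) / 49690990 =0.00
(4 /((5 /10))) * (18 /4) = 36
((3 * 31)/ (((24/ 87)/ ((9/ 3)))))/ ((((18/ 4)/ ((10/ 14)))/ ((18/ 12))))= 240.80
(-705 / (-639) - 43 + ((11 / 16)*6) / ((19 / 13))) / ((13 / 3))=-1265071 / 140296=-9.02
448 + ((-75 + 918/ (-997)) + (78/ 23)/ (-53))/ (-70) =449.09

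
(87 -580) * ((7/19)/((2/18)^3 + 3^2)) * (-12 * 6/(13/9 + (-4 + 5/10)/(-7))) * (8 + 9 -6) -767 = 136630103/18335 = 7451.87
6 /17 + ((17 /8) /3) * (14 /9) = 2671 /1836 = 1.45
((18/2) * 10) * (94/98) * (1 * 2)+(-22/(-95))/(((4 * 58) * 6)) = 559375739/3239880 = 172.65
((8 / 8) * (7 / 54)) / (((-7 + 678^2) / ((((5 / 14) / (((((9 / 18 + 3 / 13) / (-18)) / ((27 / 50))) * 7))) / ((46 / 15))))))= -351 / 5624607772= -0.00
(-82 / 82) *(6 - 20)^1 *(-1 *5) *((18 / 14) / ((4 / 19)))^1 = -855 / 2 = -427.50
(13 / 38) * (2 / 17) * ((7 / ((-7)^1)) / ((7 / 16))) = -208 / 2261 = -0.09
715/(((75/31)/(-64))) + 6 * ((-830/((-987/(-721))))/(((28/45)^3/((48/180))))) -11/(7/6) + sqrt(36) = -22944.54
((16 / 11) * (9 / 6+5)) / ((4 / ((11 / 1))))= 26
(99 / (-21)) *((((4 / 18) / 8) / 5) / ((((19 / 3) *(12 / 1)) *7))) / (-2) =11 / 446880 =0.00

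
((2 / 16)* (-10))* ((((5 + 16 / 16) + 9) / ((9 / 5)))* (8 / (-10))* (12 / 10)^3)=72 / 5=14.40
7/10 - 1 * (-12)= 127/10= 12.70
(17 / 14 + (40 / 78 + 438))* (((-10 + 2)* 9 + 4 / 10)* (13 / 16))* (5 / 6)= -42976289 / 2016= -21317.60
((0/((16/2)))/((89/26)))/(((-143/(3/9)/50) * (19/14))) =0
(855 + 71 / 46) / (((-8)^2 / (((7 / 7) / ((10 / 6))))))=118203 / 14720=8.03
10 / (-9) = -10 / 9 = -1.11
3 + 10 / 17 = 61 / 17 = 3.59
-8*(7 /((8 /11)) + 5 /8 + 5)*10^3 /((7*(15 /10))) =-244000 /21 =-11619.05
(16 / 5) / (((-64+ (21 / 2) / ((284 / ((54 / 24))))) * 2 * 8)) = -2272 / 726095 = -0.00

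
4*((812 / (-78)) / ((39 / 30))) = -16240 / 507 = -32.03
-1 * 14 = -14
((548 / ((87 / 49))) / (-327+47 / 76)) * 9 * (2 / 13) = -12244512 / 9351485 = -1.31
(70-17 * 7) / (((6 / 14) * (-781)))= 343 / 2343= 0.15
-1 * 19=-19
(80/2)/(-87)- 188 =-16396/87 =-188.46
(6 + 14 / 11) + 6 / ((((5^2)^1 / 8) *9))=6176 / 825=7.49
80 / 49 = 1.63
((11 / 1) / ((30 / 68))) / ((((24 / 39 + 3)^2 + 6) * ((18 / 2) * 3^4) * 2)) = 2873 / 3203955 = 0.00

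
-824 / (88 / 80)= -8240 / 11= -749.09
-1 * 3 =-3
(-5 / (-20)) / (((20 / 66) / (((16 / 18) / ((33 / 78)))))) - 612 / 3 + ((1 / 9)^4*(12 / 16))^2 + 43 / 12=-76023697927 / 382637520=-198.68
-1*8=-8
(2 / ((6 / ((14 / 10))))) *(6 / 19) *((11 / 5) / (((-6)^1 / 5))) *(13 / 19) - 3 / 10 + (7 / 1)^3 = 3709439 / 10830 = 342.52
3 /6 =1 /2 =0.50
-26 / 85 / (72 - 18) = -13 / 2295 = -0.01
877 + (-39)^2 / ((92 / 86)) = 105745 / 46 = 2298.80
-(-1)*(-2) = -2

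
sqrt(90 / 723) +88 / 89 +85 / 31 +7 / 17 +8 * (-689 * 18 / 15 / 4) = -386822534 / 234515 +sqrt(7230) / 241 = -1649.10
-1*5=-5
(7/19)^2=0.14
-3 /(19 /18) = -54 /19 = -2.84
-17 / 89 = -0.19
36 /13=2.77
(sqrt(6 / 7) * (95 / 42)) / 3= 95 * sqrt(42) / 882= 0.70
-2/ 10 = -1/ 5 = -0.20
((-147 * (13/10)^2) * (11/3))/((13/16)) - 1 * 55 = -29403/25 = -1176.12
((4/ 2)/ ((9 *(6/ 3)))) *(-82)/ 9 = -82/ 81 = -1.01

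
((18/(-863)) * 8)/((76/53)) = -1908/16397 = -0.12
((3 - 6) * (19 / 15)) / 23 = -19 / 115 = -0.17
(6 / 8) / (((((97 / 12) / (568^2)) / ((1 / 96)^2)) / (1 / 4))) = 5041 / 6208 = 0.81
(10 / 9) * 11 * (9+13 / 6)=3685 / 27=136.48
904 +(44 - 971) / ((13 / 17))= -4007 / 13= -308.23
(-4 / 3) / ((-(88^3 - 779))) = 4 / 2042079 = 0.00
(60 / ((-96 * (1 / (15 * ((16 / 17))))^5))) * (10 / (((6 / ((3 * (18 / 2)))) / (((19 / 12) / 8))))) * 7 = -31026240000000 / 1419857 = -21851665.34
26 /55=0.47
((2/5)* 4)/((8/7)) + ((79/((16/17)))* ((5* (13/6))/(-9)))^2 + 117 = 38544010757/3732480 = 10326.65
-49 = -49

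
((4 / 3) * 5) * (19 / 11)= 380 / 33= 11.52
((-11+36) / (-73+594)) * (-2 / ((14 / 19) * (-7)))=0.02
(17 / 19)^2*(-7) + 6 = 143 / 361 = 0.40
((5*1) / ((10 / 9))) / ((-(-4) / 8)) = 9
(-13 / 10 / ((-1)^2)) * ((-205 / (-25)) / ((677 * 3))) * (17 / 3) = -9061 / 304650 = -0.03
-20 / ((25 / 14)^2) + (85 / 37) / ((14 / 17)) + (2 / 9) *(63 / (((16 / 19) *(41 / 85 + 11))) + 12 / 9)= -11863878571 / 6825168000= -1.74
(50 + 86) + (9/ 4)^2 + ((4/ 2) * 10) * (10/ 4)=3057/ 16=191.06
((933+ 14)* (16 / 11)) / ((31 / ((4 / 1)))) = 60608 / 341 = 177.74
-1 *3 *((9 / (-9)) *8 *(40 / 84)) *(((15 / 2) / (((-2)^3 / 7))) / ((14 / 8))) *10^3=-300000 / 7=-42857.14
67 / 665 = 0.10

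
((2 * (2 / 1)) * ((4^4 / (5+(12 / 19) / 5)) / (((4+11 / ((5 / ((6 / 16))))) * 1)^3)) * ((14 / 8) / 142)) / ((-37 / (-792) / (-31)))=-133751439360000 / 9197312883893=-14.54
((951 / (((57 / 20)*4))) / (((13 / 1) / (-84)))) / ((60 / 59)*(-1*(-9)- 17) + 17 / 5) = 39276300 / 345059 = 113.82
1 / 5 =0.20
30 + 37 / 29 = 907 / 29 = 31.28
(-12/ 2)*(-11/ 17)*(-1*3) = -11.65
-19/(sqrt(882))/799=-19 * sqrt(2)/33558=-0.00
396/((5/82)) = 32472/5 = 6494.40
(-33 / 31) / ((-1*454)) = 33 / 14074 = 0.00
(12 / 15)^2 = 16 / 25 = 0.64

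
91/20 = 4.55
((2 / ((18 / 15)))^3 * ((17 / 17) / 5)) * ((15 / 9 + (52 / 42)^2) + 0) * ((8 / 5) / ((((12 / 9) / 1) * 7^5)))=14110 / 66706983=0.00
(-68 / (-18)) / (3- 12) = -34 / 81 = -0.42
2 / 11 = 0.18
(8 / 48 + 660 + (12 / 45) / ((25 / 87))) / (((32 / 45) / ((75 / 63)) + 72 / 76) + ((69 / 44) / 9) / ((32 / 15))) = 6632101696 / 16315823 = 406.48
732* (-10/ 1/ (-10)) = 732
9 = 9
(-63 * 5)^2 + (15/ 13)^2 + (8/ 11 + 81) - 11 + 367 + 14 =185301511/ 1859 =99678.06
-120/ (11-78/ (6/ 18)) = 120/ 223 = 0.54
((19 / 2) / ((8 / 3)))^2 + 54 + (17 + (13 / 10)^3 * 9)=3310861 / 32000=103.46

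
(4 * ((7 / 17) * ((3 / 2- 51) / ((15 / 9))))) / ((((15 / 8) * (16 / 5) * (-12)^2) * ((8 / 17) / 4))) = -77 / 160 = -0.48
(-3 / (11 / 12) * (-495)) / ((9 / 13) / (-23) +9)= 26910 / 149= 180.60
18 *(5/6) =15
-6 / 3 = -2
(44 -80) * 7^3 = -12348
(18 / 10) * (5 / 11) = 9 / 11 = 0.82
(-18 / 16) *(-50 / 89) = 225 / 356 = 0.63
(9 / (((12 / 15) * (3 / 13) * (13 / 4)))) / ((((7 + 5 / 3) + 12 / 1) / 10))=225 / 31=7.26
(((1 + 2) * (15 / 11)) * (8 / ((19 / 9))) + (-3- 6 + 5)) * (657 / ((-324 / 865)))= -20175.52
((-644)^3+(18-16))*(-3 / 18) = 44514997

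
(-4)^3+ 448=384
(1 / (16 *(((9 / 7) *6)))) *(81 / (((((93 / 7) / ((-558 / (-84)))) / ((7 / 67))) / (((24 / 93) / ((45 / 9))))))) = 147 / 83080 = 0.00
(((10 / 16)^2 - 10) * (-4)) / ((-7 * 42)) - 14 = -22157 / 1568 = -14.13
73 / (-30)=-73 / 30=-2.43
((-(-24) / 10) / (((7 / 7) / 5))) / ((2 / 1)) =6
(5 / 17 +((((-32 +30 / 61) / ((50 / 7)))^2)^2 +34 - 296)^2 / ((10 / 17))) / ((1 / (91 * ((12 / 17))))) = 62779653747789366503094323537170614 / 42269449963542334747314453125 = 1485225.23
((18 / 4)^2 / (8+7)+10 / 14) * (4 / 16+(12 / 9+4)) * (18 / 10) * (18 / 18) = 58089 / 2800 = 20.75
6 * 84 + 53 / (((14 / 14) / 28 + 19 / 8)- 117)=3231200 / 6417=503.54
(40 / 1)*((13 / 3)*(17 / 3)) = 8840 / 9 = 982.22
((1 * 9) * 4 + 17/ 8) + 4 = 337/ 8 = 42.12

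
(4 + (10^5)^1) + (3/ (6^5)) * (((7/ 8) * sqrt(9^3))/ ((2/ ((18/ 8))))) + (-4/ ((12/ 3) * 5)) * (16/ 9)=9216336817/ 92160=100003.65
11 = 11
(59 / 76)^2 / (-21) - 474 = -57497785 / 121296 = -474.03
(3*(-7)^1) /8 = -21 /8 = -2.62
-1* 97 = -97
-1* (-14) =14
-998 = -998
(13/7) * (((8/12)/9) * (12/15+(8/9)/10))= 208/1701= 0.12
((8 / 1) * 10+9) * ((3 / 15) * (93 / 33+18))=20381 / 55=370.56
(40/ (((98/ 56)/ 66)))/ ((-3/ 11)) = -38720/ 7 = -5531.43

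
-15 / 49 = -0.31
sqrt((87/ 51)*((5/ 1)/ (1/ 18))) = 3*sqrt(4930)/ 17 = 12.39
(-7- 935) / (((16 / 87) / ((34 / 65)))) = -696609 / 260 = -2679.27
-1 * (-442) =442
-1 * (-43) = 43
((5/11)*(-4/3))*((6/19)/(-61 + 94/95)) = 0.00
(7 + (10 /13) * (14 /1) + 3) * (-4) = -83.08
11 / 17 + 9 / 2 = 175 / 34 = 5.15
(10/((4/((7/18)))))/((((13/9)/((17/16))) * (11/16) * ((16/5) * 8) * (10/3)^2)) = 1071/292864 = 0.00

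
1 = 1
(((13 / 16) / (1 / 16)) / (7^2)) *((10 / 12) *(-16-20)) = -390 / 49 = -7.96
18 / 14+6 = 51 / 7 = 7.29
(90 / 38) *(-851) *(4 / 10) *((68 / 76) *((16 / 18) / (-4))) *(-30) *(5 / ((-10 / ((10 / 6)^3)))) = 36167500 / 3249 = 11131.89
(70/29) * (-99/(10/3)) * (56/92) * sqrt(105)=-29106 * sqrt(105)/667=-447.15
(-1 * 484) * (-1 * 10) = 4840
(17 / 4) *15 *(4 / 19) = 255 / 19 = 13.42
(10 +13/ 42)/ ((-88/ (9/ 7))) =-1299/ 8624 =-0.15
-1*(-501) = 501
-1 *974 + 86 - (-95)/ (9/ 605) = 49483/ 9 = 5498.11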